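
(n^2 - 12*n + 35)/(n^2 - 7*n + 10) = (n - 7)/(n - 2)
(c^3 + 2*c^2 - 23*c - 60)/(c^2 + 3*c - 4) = (c^2 - 2*c - 15)/(c - 1)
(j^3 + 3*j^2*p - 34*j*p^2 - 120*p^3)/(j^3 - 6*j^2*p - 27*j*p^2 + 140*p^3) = (j^2 - 2*j*p - 24*p^2)/(j^2 - 11*j*p + 28*p^2)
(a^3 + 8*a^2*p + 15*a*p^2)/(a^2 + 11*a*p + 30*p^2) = a*(a + 3*p)/(a + 6*p)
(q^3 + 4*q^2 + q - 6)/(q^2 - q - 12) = (q^2 + q - 2)/(q - 4)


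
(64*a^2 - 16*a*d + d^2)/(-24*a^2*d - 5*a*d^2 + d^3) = (-8*a + d)/(d*(3*a + d))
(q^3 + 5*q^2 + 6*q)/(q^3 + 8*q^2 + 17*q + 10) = q*(q + 3)/(q^2 + 6*q + 5)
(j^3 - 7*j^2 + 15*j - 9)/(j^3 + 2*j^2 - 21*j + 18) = (j - 3)/(j + 6)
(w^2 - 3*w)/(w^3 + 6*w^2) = (w - 3)/(w*(w + 6))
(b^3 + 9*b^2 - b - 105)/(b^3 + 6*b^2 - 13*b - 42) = (b + 5)/(b + 2)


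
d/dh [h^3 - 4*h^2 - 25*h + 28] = 3*h^2 - 8*h - 25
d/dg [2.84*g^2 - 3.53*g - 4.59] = 5.68*g - 3.53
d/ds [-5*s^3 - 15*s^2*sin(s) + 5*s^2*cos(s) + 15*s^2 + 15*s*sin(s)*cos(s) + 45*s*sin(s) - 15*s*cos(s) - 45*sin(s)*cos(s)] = -5*s^2*sin(s) - 15*s^2*cos(s) - 15*s^2 - 15*s*sin(s) + 55*s*cos(s) + 15*s*cos(2*s) + 30*s + 45*sin(s) + 15*sin(2*s)/2 - 15*cos(s) - 45*cos(2*s)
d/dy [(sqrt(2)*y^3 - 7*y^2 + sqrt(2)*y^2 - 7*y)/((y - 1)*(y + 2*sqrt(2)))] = (sqrt(2)*y^4 - 2*sqrt(2)*y^3 + 8*y^3 - 15*sqrt(2)*y^2 + 6*y^2 - 8*y + 28*sqrt(2)*y + 14*sqrt(2))/(y^4 - 2*y^3 + 4*sqrt(2)*y^3 - 8*sqrt(2)*y^2 + 9*y^2 - 16*y + 4*sqrt(2)*y + 8)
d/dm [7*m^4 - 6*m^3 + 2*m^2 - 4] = 2*m*(14*m^2 - 9*m + 2)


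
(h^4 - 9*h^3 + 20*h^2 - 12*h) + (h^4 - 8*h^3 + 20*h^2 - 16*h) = 2*h^4 - 17*h^3 + 40*h^2 - 28*h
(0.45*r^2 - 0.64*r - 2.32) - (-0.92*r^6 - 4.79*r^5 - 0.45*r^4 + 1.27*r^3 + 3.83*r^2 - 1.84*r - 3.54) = 0.92*r^6 + 4.79*r^5 + 0.45*r^4 - 1.27*r^3 - 3.38*r^2 + 1.2*r + 1.22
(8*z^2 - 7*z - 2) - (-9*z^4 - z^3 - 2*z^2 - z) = 9*z^4 + z^3 + 10*z^2 - 6*z - 2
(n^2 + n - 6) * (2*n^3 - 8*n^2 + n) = 2*n^5 - 6*n^4 - 19*n^3 + 49*n^2 - 6*n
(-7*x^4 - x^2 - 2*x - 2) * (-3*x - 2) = 21*x^5 + 14*x^4 + 3*x^3 + 8*x^2 + 10*x + 4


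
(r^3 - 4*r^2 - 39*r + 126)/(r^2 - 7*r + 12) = (r^2 - r - 42)/(r - 4)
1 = 1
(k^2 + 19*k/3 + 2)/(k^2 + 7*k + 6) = (k + 1/3)/(k + 1)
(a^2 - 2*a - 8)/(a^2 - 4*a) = (a + 2)/a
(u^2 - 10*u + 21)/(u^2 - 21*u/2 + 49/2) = 2*(u - 3)/(2*u - 7)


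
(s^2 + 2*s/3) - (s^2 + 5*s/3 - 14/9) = 14/9 - s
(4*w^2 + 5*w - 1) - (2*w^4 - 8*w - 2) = -2*w^4 + 4*w^2 + 13*w + 1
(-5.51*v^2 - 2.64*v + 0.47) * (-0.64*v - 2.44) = 3.5264*v^3 + 15.134*v^2 + 6.1408*v - 1.1468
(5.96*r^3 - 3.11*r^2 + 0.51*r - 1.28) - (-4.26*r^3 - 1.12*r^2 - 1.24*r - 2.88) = 10.22*r^3 - 1.99*r^2 + 1.75*r + 1.6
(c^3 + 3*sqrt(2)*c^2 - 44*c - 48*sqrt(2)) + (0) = c^3 + 3*sqrt(2)*c^2 - 44*c - 48*sqrt(2)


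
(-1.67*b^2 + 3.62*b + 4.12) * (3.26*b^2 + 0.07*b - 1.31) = -5.4442*b^4 + 11.6843*b^3 + 15.8723*b^2 - 4.4538*b - 5.3972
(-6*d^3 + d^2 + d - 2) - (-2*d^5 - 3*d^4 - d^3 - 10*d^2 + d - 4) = 2*d^5 + 3*d^4 - 5*d^3 + 11*d^2 + 2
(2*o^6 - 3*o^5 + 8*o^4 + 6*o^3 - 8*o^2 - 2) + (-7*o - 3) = 2*o^6 - 3*o^5 + 8*o^4 + 6*o^3 - 8*o^2 - 7*o - 5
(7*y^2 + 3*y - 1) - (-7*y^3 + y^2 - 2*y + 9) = 7*y^3 + 6*y^2 + 5*y - 10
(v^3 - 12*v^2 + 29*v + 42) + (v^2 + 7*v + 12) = v^3 - 11*v^2 + 36*v + 54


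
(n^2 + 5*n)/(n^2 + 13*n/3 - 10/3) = 3*n/(3*n - 2)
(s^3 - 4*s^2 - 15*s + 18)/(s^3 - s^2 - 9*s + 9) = (s - 6)/(s - 3)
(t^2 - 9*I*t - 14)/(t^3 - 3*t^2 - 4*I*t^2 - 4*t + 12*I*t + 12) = (t - 7*I)/(t^2 - t*(3 + 2*I) + 6*I)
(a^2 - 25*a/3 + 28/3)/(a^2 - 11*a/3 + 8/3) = (3*a^2 - 25*a + 28)/(3*a^2 - 11*a + 8)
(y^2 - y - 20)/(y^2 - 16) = (y - 5)/(y - 4)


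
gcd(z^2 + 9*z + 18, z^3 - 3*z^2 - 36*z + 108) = z + 6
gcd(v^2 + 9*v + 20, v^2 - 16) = v + 4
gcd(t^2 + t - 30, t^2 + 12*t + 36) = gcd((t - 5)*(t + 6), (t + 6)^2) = t + 6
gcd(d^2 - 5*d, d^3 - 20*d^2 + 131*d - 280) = d - 5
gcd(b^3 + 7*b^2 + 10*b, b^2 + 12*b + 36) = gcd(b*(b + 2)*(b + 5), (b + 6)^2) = 1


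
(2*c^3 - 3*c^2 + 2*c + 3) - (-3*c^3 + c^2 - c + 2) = 5*c^3 - 4*c^2 + 3*c + 1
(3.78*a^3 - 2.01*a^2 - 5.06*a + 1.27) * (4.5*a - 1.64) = 17.01*a^4 - 15.2442*a^3 - 19.4736*a^2 + 14.0134*a - 2.0828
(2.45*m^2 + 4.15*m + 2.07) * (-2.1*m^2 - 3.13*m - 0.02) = -5.145*m^4 - 16.3835*m^3 - 17.3855*m^2 - 6.5621*m - 0.0414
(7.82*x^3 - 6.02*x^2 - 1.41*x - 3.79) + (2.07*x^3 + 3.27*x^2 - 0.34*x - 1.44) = 9.89*x^3 - 2.75*x^2 - 1.75*x - 5.23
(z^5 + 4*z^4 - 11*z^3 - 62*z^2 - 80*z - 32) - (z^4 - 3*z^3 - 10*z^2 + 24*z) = z^5 + 3*z^4 - 8*z^3 - 52*z^2 - 104*z - 32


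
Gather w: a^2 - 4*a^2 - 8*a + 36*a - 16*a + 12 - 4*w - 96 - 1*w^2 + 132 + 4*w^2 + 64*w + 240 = -3*a^2 + 12*a + 3*w^2 + 60*w + 288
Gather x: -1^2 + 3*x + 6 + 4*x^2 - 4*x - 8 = 4*x^2 - x - 3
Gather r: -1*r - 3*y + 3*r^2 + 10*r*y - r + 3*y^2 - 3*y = 3*r^2 + r*(10*y - 2) + 3*y^2 - 6*y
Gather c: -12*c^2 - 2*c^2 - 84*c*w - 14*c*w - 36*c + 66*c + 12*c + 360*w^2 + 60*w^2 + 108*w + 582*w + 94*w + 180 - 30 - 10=-14*c^2 + c*(42 - 98*w) + 420*w^2 + 784*w + 140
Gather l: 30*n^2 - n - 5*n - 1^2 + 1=30*n^2 - 6*n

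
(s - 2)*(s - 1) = s^2 - 3*s + 2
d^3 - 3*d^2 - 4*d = d*(d - 4)*(d + 1)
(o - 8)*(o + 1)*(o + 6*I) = o^3 - 7*o^2 + 6*I*o^2 - 8*o - 42*I*o - 48*I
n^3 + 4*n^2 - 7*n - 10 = (n - 2)*(n + 1)*(n + 5)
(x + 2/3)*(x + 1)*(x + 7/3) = x^3 + 4*x^2 + 41*x/9 + 14/9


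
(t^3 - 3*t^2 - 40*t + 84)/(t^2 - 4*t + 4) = (t^2 - t - 42)/(t - 2)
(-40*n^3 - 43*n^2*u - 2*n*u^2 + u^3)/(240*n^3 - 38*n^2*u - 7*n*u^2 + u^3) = (5*n^2 + 6*n*u + u^2)/(-30*n^2 + n*u + u^2)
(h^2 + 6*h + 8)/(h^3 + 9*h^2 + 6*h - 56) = (h + 2)/(h^2 + 5*h - 14)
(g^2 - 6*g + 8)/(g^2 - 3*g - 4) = (g - 2)/(g + 1)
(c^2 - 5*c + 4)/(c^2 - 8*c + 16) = (c - 1)/(c - 4)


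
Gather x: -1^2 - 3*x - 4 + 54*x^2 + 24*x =54*x^2 + 21*x - 5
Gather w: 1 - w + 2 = 3 - w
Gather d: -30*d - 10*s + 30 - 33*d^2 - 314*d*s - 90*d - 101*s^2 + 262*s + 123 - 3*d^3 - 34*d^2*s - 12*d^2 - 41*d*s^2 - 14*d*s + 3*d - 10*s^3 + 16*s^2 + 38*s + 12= -3*d^3 + d^2*(-34*s - 45) + d*(-41*s^2 - 328*s - 117) - 10*s^3 - 85*s^2 + 290*s + 165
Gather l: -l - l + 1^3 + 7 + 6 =14 - 2*l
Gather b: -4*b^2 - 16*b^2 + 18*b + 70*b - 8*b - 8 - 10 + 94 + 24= -20*b^2 + 80*b + 100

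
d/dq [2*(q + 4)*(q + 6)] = 4*q + 20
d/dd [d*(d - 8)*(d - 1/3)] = 3*d^2 - 50*d/3 + 8/3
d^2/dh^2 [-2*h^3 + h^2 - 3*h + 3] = 2 - 12*h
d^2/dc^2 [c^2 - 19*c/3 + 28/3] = 2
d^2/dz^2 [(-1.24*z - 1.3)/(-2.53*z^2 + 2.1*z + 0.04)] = ((-18.8232*z - 1.37)*(-2.53*z^2 + 2.1*z + 0.04) - (1.24*z + 1.3)*(5.06*z - 2.1)*(10.12*z - 4.2))/(-2.53*z^2 + 2.1*z + 0.04)^3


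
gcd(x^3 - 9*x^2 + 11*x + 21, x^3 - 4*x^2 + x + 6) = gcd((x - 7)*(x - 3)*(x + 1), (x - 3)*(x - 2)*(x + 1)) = x^2 - 2*x - 3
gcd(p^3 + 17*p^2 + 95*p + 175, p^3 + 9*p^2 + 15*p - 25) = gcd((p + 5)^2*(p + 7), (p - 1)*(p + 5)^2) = p^2 + 10*p + 25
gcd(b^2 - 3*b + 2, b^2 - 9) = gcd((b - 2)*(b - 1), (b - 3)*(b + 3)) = 1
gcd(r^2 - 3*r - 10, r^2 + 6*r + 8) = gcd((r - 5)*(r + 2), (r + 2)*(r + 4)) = r + 2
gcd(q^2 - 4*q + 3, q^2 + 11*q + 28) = 1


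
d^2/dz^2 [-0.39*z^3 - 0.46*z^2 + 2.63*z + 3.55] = -2.34*z - 0.92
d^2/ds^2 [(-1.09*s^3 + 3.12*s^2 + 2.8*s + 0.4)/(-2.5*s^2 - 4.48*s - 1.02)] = (-7.105427357601e-15*s^5 + 1.4210854715202e-14*s^4 + 73.0824720000001*s^3 + 62.621184*s^2 + 22.764216*s + 5.081344)/(15.625*s^6 + 84.0*s^5 + 169.653*s^4 + 158.459392*s^3 + 69.218424*s^2 + 13.982976*s + 1.061208)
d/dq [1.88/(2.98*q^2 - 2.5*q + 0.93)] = (4.7 - 11.2048*q)/(2.98*q^2 - 2.5*q + 0.93)^2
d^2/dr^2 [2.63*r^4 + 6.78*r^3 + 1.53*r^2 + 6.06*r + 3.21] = 31.56*r^2 + 40.68*r + 3.06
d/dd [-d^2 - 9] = -2*d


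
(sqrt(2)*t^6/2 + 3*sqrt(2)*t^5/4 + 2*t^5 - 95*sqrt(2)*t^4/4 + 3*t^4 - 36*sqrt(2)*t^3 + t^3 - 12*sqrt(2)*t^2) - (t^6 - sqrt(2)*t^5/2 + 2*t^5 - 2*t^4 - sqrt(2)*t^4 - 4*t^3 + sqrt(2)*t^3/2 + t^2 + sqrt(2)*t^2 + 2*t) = -t^6 + sqrt(2)*t^6/2 + 5*sqrt(2)*t^5/4 - 91*sqrt(2)*t^4/4 + 5*t^4 - 73*sqrt(2)*t^3/2 + 5*t^3 - 13*sqrt(2)*t^2 - t^2 - 2*t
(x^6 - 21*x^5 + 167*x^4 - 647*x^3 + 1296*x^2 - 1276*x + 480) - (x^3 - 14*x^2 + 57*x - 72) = x^6 - 21*x^5 + 167*x^4 - 648*x^3 + 1310*x^2 - 1333*x + 552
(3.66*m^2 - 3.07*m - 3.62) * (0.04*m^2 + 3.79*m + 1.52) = 0.1464*m^4 + 13.7486*m^3 - 6.2169*m^2 - 18.3862*m - 5.5024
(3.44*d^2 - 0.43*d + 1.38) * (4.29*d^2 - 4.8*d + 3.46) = 14.7576*d^4 - 18.3567*d^3 + 19.8866*d^2 - 8.1118*d + 4.7748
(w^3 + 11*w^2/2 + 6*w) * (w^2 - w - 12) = w^5 + 9*w^4/2 - 23*w^3/2 - 72*w^2 - 72*w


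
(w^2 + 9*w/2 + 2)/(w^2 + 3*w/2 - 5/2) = (2*w^2 + 9*w + 4)/(2*w^2 + 3*w - 5)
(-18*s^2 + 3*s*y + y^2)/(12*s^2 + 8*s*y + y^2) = (-3*s + y)/(2*s + y)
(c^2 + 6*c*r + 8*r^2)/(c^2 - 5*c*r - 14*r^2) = (-c - 4*r)/(-c + 7*r)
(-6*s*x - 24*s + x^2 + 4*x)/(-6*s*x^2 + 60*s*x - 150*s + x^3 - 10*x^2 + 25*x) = (x + 4)/(x^2 - 10*x + 25)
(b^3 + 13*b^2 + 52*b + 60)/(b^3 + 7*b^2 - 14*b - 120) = (b + 2)/(b - 4)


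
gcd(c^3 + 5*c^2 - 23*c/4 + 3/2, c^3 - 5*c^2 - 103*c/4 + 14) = c - 1/2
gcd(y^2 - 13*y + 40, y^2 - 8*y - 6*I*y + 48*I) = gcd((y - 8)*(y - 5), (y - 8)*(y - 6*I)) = y - 8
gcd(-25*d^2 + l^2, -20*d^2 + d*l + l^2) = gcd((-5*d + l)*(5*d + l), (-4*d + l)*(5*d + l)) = 5*d + l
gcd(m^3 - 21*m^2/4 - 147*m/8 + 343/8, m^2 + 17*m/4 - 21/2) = m - 7/4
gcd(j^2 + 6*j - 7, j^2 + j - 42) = j + 7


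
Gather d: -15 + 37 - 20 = 2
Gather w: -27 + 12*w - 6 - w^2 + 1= -w^2 + 12*w - 32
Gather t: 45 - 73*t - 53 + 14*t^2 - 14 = 14*t^2 - 73*t - 22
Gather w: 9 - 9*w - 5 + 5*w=4 - 4*w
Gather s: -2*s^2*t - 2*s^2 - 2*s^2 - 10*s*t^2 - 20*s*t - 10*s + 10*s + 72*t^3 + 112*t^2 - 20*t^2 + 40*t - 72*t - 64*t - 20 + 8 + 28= s^2*(-2*t - 4) + s*(-10*t^2 - 20*t) + 72*t^3 + 92*t^2 - 96*t + 16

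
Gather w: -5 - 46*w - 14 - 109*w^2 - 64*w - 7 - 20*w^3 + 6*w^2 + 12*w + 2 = -20*w^3 - 103*w^2 - 98*w - 24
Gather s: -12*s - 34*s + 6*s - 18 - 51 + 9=-40*s - 60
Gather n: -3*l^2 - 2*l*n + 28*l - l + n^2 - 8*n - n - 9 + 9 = -3*l^2 + 27*l + n^2 + n*(-2*l - 9)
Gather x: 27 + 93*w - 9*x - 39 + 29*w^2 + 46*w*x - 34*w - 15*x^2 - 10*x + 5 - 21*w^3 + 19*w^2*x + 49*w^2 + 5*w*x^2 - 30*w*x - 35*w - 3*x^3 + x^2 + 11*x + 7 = -21*w^3 + 78*w^2 + 24*w - 3*x^3 + x^2*(5*w - 14) + x*(19*w^2 + 16*w - 8)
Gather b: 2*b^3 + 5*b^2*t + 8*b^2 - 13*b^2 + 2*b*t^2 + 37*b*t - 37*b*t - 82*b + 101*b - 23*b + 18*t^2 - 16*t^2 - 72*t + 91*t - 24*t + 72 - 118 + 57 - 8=2*b^3 + b^2*(5*t - 5) + b*(2*t^2 - 4) + 2*t^2 - 5*t + 3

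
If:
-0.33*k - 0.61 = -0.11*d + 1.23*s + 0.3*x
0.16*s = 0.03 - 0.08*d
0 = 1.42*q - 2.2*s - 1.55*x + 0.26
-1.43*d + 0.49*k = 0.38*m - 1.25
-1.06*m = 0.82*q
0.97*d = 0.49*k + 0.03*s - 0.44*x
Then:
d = 0.35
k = -0.53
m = 1.28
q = -1.66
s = 0.01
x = -1.37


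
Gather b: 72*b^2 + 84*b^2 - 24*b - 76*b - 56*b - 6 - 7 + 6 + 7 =156*b^2 - 156*b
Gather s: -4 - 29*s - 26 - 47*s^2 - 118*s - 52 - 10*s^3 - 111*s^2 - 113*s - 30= -10*s^3 - 158*s^2 - 260*s - 112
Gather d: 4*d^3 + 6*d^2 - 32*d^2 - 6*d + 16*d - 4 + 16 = 4*d^3 - 26*d^2 + 10*d + 12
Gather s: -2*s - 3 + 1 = -2*s - 2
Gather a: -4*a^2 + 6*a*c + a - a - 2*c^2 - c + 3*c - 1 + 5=-4*a^2 + 6*a*c - 2*c^2 + 2*c + 4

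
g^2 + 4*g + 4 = (g + 2)^2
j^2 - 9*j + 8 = (j - 8)*(j - 1)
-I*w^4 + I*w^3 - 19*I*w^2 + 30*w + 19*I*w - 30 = (w - 5*I)*(w + 2*I)*(w + 3*I)*(-I*w + I)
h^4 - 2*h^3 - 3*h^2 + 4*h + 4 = (h - 2)^2*(h + 1)^2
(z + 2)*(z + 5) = z^2 + 7*z + 10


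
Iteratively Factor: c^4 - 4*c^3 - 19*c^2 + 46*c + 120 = (c - 5)*(c^3 + c^2 - 14*c - 24) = (c - 5)*(c + 3)*(c^2 - 2*c - 8) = (c - 5)*(c - 4)*(c + 3)*(c + 2)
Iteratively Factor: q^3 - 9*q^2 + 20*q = (q - 4)*(q^2 - 5*q) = q*(q - 4)*(q - 5)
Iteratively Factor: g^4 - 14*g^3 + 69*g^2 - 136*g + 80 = (g - 5)*(g^3 - 9*g^2 + 24*g - 16) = (g - 5)*(g - 4)*(g^2 - 5*g + 4) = (g - 5)*(g - 4)*(g - 1)*(g - 4)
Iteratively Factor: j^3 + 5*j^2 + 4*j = (j + 1)*(j^2 + 4*j) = j*(j + 1)*(j + 4)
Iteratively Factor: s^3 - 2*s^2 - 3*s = (s + 1)*(s^2 - 3*s) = (s - 3)*(s + 1)*(s)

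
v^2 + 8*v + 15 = (v + 3)*(v + 5)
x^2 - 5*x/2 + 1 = (x - 2)*(x - 1/2)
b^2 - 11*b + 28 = (b - 7)*(b - 4)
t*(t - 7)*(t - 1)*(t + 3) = t^4 - 5*t^3 - 17*t^2 + 21*t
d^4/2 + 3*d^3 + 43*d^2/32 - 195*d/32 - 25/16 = (d/2 + 1)*(d - 5/4)*(d + 1/4)*(d + 5)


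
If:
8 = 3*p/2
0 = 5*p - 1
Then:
No Solution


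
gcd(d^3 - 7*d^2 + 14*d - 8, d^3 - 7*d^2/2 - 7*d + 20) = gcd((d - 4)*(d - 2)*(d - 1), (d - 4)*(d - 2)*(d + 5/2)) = d^2 - 6*d + 8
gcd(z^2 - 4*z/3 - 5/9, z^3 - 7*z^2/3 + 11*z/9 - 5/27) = z - 5/3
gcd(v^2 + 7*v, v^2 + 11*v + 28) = v + 7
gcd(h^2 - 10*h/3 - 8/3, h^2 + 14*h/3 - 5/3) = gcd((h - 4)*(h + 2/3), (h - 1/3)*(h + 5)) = 1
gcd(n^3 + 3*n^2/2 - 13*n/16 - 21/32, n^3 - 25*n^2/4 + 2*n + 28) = n + 7/4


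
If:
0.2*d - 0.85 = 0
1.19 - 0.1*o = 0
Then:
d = 4.25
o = 11.90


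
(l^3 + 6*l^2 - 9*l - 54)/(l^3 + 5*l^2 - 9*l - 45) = (l + 6)/(l + 5)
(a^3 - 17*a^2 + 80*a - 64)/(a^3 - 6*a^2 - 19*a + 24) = (a - 8)/(a + 3)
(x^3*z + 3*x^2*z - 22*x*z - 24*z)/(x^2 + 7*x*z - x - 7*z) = z*(x^3 + 3*x^2 - 22*x - 24)/(x^2 + 7*x*z - x - 7*z)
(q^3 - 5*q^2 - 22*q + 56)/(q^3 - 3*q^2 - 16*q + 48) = (q^2 - 9*q + 14)/(q^2 - 7*q + 12)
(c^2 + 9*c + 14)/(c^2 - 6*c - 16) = (c + 7)/(c - 8)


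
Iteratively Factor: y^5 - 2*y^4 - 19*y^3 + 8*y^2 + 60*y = (y - 5)*(y^4 + 3*y^3 - 4*y^2 - 12*y) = y*(y - 5)*(y^3 + 3*y^2 - 4*y - 12) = y*(y - 5)*(y + 3)*(y^2 - 4) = y*(y - 5)*(y - 2)*(y + 3)*(y + 2)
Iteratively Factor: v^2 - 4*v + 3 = (v - 1)*(v - 3)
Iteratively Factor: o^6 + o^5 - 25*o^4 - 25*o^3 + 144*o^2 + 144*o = (o + 1)*(o^5 - 25*o^3 + 144*o) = (o - 4)*(o + 1)*(o^4 + 4*o^3 - 9*o^2 - 36*o) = (o - 4)*(o + 1)*(o + 3)*(o^3 + o^2 - 12*o) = (o - 4)*(o - 3)*(o + 1)*(o + 3)*(o^2 + 4*o) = (o - 4)*(o - 3)*(o + 1)*(o + 3)*(o + 4)*(o)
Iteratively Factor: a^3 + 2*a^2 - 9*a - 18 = (a + 3)*(a^2 - a - 6) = (a + 2)*(a + 3)*(a - 3)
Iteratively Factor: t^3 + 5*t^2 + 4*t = (t + 1)*(t^2 + 4*t) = (t + 1)*(t + 4)*(t)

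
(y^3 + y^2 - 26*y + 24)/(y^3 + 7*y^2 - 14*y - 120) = (y - 1)/(y + 5)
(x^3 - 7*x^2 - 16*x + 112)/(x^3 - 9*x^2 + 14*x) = (x^2 - 16)/(x*(x - 2))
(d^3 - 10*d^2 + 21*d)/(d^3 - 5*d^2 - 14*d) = (d - 3)/(d + 2)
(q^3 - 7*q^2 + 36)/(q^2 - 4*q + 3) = (q^2 - 4*q - 12)/(q - 1)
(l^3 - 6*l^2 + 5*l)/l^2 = l - 6 + 5/l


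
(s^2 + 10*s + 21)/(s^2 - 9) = (s + 7)/(s - 3)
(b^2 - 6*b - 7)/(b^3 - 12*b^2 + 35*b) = (b + 1)/(b*(b - 5))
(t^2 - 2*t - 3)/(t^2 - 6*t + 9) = (t + 1)/(t - 3)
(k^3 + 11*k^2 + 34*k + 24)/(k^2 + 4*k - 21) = (k^3 + 11*k^2 + 34*k + 24)/(k^2 + 4*k - 21)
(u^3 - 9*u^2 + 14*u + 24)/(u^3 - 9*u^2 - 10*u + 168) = (u^2 - 3*u - 4)/(u^2 - 3*u - 28)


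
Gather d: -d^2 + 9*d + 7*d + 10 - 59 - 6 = -d^2 + 16*d - 55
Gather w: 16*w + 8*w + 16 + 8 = 24*w + 24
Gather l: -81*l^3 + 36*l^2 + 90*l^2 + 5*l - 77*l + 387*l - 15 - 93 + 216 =-81*l^3 + 126*l^2 + 315*l + 108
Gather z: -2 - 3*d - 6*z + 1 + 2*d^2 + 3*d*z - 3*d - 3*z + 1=2*d^2 - 6*d + z*(3*d - 9)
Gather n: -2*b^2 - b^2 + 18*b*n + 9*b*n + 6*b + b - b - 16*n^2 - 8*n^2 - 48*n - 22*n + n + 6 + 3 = -3*b^2 + 6*b - 24*n^2 + n*(27*b - 69) + 9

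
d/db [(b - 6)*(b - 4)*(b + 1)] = 3*b^2 - 18*b + 14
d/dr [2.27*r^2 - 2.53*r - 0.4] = 4.54*r - 2.53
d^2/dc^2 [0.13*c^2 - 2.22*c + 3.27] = 0.260000000000000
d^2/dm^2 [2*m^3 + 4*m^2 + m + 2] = 12*m + 8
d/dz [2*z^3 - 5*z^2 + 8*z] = 6*z^2 - 10*z + 8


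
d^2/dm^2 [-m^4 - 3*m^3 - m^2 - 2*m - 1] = -12*m^2 - 18*m - 2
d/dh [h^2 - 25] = 2*h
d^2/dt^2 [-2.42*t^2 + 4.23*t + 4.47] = -4.84000000000000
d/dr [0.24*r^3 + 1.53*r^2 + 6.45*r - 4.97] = 0.72*r^2 + 3.06*r + 6.45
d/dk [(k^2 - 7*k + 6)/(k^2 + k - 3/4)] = 4*(32*k^2 - 54*k - 3)/(16*k^4 + 32*k^3 - 8*k^2 - 24*k + 9)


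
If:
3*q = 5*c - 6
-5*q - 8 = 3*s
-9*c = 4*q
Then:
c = 24/47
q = -54/47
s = -106/141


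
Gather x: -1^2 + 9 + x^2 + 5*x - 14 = x^2 + 5*x - 6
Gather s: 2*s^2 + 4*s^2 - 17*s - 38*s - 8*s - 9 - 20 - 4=6*s^2 - 63*s - 33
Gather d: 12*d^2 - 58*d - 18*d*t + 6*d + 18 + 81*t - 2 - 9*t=12*d^2 + d*(-18*t - 52) + 72*t + 16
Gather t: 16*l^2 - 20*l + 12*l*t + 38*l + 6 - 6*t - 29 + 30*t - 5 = 16*l^2 + 18*l + t*(12*l + 24) - 28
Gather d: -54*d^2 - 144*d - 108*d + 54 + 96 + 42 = -54*d^2 - 252*d + 192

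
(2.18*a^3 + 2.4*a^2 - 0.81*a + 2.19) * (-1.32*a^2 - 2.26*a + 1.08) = -2.8776*a^5 - 8.0948*a^4 - 2.0004*a^3 + 1.5318*a^2 - 5.8242*a + 2.3652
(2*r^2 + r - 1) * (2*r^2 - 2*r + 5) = 4*r^4 - 2*r^3 + 6*r^2 + 7*r - 5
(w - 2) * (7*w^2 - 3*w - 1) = 7*w^3 - 17*w^2 + 5*w + 2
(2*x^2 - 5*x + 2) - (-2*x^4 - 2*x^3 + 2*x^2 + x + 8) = 2*x^4 + 2*x^3 - 6*x - 6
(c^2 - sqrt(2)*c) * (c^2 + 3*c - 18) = c^4 - sqrt(2)*c^3 + 3*c^3 - 18*c^2 - 3*sqrt(2)*c^2 + 18*sqrt(2)*c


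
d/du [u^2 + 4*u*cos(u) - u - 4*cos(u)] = -4*u*sin(u) + 2*u + 4*sqrt(2)*sin(u + pi/4) - 1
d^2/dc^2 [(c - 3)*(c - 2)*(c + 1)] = 6*c - 8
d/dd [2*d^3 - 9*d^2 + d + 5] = 6*d^2 - 18*d + 1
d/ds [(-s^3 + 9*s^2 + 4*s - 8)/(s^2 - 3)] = (-s^4 + 5*s^2 - 38*s - 12)/(s^4 - 6*s^2 + 9)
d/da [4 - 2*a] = -2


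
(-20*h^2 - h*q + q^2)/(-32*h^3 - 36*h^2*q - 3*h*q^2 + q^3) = (-5*h + q)/(-8*h^2 - 7*h*q + q^2)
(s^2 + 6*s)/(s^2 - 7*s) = (s + 6)/(s - 7)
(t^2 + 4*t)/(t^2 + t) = (t + 4)/(t + 1)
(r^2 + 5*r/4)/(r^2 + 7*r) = (r + 5/4)/(r + 7)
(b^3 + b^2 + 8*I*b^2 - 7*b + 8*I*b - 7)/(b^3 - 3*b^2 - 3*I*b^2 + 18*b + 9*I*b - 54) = (b^3 + b^2*(1 + 8*I) + b*(-7 + 8*I) - 7)/(b^3 - 3*b^2*(1 + I) + 9*b*(2 + I) - 54)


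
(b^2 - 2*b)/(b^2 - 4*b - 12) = b*(2 - b)/(-b^2 + 4*b + 12)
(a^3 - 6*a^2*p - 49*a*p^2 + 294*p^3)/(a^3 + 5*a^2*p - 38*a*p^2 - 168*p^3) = (a - 7*p)/(a + 4*p)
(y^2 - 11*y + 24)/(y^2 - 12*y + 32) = (y - 3)/(y - 4)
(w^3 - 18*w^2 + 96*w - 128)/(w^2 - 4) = (w^2 - 16*w + 64)/(w + 2)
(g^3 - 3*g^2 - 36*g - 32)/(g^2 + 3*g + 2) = (g^2 - 4*g - 32)/(g + 2)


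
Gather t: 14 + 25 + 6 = 45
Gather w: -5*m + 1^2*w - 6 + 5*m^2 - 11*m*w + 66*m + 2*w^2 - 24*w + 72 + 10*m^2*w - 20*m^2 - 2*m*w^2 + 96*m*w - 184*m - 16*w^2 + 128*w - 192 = -15*m^2 - 123*m + w^2*(-2*m - 14) + w*(10*m^2 + 85*m + 105) - 126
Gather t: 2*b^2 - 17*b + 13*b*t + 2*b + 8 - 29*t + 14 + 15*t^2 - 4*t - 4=2*b^2 - 15*b + 15*t^2 + t*(13*b - 33) + 18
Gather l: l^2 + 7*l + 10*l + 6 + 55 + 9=l^2 + 17*l + 70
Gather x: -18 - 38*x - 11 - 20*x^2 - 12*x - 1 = -20*x^2 - 50*x - 30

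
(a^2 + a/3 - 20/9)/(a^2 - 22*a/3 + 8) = (a + 5/3)/(a - 6)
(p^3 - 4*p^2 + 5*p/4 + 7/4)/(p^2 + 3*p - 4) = (p^2 - 3*p - 7/4)/(p + 4)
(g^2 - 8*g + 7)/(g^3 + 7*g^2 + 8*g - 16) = (g - 7)/(g^2 + 8*g + 16)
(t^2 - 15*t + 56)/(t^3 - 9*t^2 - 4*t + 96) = (t - 7)/(t^2 - t - 12)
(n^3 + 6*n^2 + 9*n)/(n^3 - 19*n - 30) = n*(n + 3)/(n^2 - 3*n - 10)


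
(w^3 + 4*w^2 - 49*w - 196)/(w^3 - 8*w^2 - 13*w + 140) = (w + 7)/(w - 5)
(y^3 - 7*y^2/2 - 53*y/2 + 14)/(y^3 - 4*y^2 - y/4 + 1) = 2*(y^2 - 3*y - 28)/(2*y^2 - 7*y - 4)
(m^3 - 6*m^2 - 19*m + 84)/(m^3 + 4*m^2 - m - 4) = (m^2 - 10*m + 21)/(m^2 - 1)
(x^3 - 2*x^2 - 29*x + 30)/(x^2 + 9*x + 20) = (x^2 - 7*x + 6)/(x + 4)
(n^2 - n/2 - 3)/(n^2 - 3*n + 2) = (n + 3/2)/(n - 1)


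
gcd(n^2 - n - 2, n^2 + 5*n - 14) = n - 2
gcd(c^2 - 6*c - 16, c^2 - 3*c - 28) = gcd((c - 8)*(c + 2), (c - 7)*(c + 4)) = 1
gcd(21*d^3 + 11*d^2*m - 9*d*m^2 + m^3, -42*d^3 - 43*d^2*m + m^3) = 7*d^2 + 6*d*m - m^2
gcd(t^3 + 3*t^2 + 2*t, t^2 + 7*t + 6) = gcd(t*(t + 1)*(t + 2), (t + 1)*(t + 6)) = t + 1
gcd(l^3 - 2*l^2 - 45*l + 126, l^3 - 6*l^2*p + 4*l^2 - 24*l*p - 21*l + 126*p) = l^2 + 4*l - 21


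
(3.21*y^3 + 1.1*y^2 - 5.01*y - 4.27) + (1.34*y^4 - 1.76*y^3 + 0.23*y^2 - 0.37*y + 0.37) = 1.34*y^4 + 1.45*y^3 + 1.33*y^2 - 5.38*y - 3.9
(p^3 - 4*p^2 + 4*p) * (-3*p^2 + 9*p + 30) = -3*p^5 + 21*p^4 - 18*p^3 - 84*p^2 + 120*p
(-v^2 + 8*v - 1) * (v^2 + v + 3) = -v^4 + 7*v^3 + 4*v^2 + 23*v - 3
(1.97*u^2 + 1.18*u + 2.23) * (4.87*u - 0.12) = 9.5939*u^3 + 5.5102*u^2 + 10.7185*u - 0.2676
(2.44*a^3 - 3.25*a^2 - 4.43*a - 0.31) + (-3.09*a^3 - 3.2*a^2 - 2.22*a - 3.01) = -0.65*a^3 - 6.45*a^2 - 6.65*a - 3.32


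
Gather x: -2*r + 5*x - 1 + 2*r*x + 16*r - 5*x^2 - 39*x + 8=14*r - 5*x^2 + x*(2*r - 34) + 7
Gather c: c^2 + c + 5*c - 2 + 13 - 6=c^2 + 6*c + 5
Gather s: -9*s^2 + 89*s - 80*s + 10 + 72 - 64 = -9*s^2 + 9*s + 18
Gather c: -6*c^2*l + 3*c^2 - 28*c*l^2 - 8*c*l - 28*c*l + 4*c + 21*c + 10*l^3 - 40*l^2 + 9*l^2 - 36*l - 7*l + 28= c^2*(3 - 6*l) + c*(-28*l^2 - 36*l + 25) + 10*l^3 - 31*l^2 - 43*l + 28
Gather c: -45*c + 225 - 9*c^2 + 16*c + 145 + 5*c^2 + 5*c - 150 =-4*c^2 - 24*c + 220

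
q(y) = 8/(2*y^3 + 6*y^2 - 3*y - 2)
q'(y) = 8*(-6*y^2 - 12*y + 3)/(2*y^3 + 6*y^2 - 3*y - 2)^2 = 24*(-2*y^2 - 4*y + 1)/(2*y^3 + 6*y^2 - 3*y - 2)^2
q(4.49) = 0.03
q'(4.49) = -0.02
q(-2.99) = 1.12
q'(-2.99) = -2.31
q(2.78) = 0.10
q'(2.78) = -0.10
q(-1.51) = 0.86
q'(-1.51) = 0.68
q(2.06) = 0.23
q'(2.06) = -0.31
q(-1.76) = 0.73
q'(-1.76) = 0.37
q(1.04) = 2.21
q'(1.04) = -9.75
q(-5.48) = -0.06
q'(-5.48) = -0.05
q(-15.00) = 0.00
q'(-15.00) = 0.00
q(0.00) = -4.00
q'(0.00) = 6.00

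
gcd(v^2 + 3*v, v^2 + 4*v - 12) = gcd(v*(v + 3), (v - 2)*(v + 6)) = 1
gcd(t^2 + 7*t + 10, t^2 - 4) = t + 2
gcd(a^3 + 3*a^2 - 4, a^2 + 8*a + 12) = a + 2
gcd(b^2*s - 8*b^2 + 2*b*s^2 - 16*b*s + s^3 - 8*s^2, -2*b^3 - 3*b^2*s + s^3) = b^2 + 2*b*s + s^2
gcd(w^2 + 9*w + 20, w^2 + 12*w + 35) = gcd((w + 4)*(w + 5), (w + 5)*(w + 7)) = w + 5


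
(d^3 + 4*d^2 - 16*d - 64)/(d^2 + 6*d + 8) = (d^2 - 16)/(d + 2)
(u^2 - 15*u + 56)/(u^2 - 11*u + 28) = (u - 8)/(u - 4)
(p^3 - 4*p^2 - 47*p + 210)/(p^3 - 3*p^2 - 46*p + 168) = (p - 5)/(p - 4)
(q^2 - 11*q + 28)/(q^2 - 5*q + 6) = (q^2 - 11*q + 28)/(q^2 - 5*q + 6)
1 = 1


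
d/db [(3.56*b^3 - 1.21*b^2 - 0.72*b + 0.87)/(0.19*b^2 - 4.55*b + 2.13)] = (0.6764*b^4 - 32.396*b^3 + 28.3907*b^2 - 5.4852*b + 2.4249)/(0.0361*b^4 - 1.729*b^3 + 21.5119*b^2 - 19.383*b + 4.5369)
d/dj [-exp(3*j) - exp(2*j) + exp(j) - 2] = (-3*exp(2*j) - 2*exp(j) + 1)*exp(j)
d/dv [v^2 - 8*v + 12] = 2*v - 8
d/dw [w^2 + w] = 2*w + 1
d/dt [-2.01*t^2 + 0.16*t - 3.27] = 0.16 - 4.02*t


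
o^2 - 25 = (o - 5)*(o + 5)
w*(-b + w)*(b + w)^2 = -b^3*w - b^2*w^2 + b*w^3 + w^4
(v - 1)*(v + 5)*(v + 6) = v^3 + 10*v^2 + 19*v - 30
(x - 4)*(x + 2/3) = x^2 - 10*x/3 - 8/3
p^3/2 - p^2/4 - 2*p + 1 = (p/2 + 1)*(p - 2)*(p - 1/2)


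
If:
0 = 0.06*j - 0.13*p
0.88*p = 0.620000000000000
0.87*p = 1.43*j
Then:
No Solution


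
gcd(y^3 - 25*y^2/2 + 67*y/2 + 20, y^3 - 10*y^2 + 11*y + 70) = y - 5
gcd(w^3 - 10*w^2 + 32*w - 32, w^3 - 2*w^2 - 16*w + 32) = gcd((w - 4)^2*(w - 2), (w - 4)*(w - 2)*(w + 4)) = w^2 - 6*w + 8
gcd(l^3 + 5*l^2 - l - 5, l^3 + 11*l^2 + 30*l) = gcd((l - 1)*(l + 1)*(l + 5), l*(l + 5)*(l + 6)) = l + 5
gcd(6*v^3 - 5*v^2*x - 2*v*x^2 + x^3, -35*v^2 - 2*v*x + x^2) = 1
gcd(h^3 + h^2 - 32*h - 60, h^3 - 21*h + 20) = h + 5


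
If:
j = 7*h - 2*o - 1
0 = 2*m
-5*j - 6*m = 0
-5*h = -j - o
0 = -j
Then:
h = -1/3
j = 0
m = 0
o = -5/3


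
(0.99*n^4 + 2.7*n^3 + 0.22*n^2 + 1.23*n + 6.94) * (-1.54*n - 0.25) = -1.5246*n^5 - 4.4055*n^4 - 1.0138*n^3 - 1.9492*n^2 - 10.9951*n - 1.735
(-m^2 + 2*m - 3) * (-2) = 2*m^2 - 4*m + 6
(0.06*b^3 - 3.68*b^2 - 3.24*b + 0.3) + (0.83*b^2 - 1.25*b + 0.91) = 0.06*b^3 - 2.85*b^2 - 4.49*b + 1.21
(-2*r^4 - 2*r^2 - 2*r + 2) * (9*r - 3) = -18*r^5 + 6*r^4 - 18*r^3 - 12*r^2 + 24*r - 6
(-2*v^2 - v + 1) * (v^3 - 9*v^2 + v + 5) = -2*v^5 + 17*v^4 + 8*v^3 - 20*v^2 - 4*v + 5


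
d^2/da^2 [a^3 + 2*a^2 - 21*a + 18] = 6*a + 4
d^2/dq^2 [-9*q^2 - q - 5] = -18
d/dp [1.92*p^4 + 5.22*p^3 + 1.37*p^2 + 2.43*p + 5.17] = 7.68*p^3 + 15.66*p^2 + 2.74*p + 2.43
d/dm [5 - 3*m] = -3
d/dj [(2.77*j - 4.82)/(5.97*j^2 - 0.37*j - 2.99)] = (-16.5369*j^2 + 57.5508*j - 10.0657)/(35.6409*j^4 - 4.4178*j^3 - 35.5637*j^2 + 2.2126*j + 8.9401)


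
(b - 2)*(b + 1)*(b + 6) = b^3 + 5*b^2 - 8*b - 12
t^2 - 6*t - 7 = (t - 7)*(t + 1)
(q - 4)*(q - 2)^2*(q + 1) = q^4 - 7*q^3 + 12*q^2 + 4*q - 16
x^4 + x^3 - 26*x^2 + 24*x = x*(x - 4)*(x - 1)*(x + 6)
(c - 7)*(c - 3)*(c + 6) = c^3 - 4*c^2 - 39*c + 126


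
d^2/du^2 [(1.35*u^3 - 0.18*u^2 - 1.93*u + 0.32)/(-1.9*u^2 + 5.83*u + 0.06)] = (5.6843418860808e-14*u^4 - 74.1555100000001*u^3 - 9.64145999999997*u^2 + 22.5588*u - 23.174788)/(6.859*u^6 - 63.1389*u^5 + 193.08693*u^4 - 194.167567*u^3 - 6.097482*u^2 - 0.062964*u - 0.000216)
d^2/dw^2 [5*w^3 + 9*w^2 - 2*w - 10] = 30*w + 18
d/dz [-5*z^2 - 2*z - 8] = -10*z - 2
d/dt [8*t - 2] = 8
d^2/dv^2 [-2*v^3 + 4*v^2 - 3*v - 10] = 8 - 12*v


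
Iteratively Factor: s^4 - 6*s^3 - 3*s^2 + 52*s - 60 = (s - 2)*(s^3 - 4*s^2 - 11*s + 30) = (s - 2)*(s + 3)*(s^2 - 7*s + 10) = (s - 5)*(s - 2)*(s + 3)*(s - 2)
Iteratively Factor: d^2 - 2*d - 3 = (d - 3)*(d + 1)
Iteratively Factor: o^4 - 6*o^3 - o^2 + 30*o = (o - 5)*(o^3 - o^2 - 6*o) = (o - 5)*(o - 3)*(o^2 + 2*o) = (o - 5)*(o - 3)*(o + 2)*(o)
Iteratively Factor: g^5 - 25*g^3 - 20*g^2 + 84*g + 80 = (g + 4)*(g^4 - 4*g^3 - 9*g^2 + 16*g + 20) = (g + 1)*(g + 4)*(g^3 - 5*g^2 - 4*g + 20) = (g - 5)*(g + 1)*(g + 4)*(g^2 - 4) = (g - 5)*(g - 2)*(g + 1)*(g + 4)*(g + 2)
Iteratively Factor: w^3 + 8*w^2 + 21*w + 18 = (w + 2)*(w^2 + 6*w + 9) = (w + 2)*(w + 3)*(w + 3)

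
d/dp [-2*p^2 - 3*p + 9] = -4*p - 3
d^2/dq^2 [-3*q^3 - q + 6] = -18*q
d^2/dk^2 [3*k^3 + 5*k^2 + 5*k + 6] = 18*k + 10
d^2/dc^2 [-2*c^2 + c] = -4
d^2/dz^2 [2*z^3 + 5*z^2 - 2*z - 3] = 12*z + 10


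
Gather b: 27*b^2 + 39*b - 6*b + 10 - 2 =27*b^2 + 33*b + 8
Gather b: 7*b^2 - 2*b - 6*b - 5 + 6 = 7*b^2 - 8*b + 1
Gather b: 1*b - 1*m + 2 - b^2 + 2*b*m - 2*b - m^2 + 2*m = -b^2 + b*(2*m - 1) - m^2 + m + 2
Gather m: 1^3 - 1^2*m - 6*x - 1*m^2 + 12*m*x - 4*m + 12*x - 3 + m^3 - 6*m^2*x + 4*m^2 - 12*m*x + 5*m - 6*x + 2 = m^3 + m^2*(3 - 6*x)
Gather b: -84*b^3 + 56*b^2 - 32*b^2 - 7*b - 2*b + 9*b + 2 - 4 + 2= -84*b^3 + 24*b^2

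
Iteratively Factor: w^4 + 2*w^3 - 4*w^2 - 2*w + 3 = (w - 1)*(w^3 + 3*w^2 - w - 3) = (w - 1)*(w + 1)*(w^2 + 2*w - 3) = (w - 1)*(w + 1)*(w + 3)*(w - 1)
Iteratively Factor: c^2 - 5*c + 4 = (c - 4)*(c - 1)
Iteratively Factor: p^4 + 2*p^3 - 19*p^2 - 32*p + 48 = (p - 4)*(p^3 + 6*p^2 + 5*p - 12) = (p - 4)*(p + 4)*(p^2 + 2*p - 3) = (p - 4)*(p - 1)*(p + 4)*(p + 3)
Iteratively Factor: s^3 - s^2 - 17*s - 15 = (s + 1)*(s^2 - 2*s - 15) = (s + 1)*(s + 3)*(s - 5)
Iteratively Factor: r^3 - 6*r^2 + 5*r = (r - 1)*(r^2 - 5*r) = r*(r - 1)*(r - 5)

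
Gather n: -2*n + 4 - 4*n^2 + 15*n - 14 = -4*n^2 + 13*n - 10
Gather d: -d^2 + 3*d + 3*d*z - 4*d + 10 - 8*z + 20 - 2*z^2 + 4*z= -d^2 + d*(3*z - 1) - 2*z^2 - 4*z + 30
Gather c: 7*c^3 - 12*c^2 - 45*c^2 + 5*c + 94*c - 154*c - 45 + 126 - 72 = 7*c^3 - 57*c^2 - 55*c + 9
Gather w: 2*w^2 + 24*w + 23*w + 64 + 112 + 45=2*w^2 + 47*w + 221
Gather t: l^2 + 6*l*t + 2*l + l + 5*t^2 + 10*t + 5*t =l^2 + 3*l + 5*t^2 + t*(6*l + 15)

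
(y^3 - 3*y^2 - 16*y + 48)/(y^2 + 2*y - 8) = (y^2 - 7*y + 12)/(y - 2)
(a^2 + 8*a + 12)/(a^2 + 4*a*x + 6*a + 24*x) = (a + 2)/(a + 4*x)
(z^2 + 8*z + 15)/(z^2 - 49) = (z^2 + 8*z + 15)/(z^2 - 49)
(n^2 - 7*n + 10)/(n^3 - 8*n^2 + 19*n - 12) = (n^2 - 7*n + 10)/(n^3 - 8*n^2 + 19*n - 12)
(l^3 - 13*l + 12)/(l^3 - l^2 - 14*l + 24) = (l - 1)/(l - 2)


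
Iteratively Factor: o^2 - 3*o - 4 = (o - 4)*(o + 1)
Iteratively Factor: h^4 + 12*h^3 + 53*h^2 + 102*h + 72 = (h + 4)*(h^3 + 8*h^2 + 21*h + 18) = (h + 3)*(h + 4)*(h^2 + 5*h + 6) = (h + 2)*(h + 3)*(h + 4)*(h + 3)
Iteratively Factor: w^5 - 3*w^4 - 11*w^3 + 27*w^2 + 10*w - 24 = (w - 1)*(w^4 - 2*w^3 - 13*w^2 + 14*w + 24) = (w - 2)*(w - 1)*(w^3 - 13*w - 12) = (w - 2)*(w - 1)*(w + 1)*(w^2 - w - 12) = (w - 4)*(w - 2)*(w - 1)*(w + 1)*(w + 3)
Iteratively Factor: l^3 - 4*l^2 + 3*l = (l)*(l^2 - 4*l + 3) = l*(l - 1)*(l - 3)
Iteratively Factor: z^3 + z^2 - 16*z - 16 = (z + 4)*(z^2 - 3*z - 4) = (z - 4)*(z + 4)*(z + 1)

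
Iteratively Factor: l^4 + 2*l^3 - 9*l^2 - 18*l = (l - 3)*(l^3 + 5*l^2 + 6*l) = (l - 3)*(l + 2)*(l^2 + 3*l) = l*(l - 3)*(l + 2)*(l + 3)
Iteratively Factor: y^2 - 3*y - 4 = (y - 4)*(y + 1)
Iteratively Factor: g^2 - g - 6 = (g - 3)*(g + 2)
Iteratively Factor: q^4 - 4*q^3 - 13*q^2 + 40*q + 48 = (q + 1)*(q^3 - 5*q^2 - 8*q + 48) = (q - 4)*(q + 1)*(q^2 - q - 12) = (q - 4)*(q + 1)*(q + 3)*(q - 4)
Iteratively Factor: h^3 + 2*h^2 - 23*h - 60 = (h - 5)*(h^2 + 7*h + 12) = (h - 5)*(h + 4)*(h + 3)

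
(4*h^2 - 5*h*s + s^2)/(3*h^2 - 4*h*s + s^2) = (-4*h + s)/(-3*h + s)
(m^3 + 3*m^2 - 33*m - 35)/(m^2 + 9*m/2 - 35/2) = 2*(m^2 - 4*m - 5)/(2*m - 5)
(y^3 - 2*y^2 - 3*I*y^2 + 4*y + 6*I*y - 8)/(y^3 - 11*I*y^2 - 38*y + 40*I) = (y^2 + y*(-2 + I) - 2*I)/(y^2 - 7*I*y - 10)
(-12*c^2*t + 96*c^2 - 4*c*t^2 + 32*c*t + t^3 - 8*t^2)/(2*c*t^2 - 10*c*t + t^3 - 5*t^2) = (-6*c*t + 48*c + t^2 - 8*t)/(t*(t - 5))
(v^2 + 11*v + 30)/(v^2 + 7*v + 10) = (v + 6)/(v + 2)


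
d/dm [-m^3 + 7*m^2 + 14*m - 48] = -3*m^2 + 14*m + 14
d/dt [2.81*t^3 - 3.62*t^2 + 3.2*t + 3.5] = 8.43*t^2 - 7.24*t + 3.2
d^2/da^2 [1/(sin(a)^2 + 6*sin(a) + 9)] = 2*(3*sin(a) + cos(2*a) + 2)/(sin(a) + 3)^4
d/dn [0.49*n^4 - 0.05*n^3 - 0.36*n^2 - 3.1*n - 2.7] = 1.96*n^3 - 0.15*n^2 - 0.72*n - 3.1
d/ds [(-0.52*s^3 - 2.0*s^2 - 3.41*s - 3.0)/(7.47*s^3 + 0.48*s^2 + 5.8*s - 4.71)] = (14.6904*s^4 + 44.9134*s^3 + 64.6144*s^2 + 21.72*s + 33.4611)/(55.8009*s^6 + 7.1712*s^5 + 86.8824*s^4 - 64.7994*s^3 + 29.1184*s^2 - 54.636*s + 22.1841)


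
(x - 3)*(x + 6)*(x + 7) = x^3 + 10*x^2 + 3*x - 126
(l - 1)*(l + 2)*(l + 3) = l^3 + 4*l^2 + l - 6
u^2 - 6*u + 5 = (u - 5)*(u - 1)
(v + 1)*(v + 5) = v^2 + 6*v + 5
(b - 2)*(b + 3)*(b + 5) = b^3 + 6*b^2 - b - 30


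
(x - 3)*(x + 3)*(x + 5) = x^3 + 5*x^2 - 9*x - 45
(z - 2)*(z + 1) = z^2 - z - 2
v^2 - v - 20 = (v - 5)*(v + 4)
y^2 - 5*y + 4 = (y - 4)*(y - 1)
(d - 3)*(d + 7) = d^2 + 4*d - 21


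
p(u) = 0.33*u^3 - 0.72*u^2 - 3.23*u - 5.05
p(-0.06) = -4.86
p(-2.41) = -6.07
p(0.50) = -6.80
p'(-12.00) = 156.61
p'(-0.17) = -2.96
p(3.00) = -12.31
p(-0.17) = -4.52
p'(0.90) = -3.72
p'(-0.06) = -3.14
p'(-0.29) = -2.73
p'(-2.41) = 5.99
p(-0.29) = -4.18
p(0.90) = -8.30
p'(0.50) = -3.70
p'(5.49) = 18.70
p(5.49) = 10.12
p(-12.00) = -640.21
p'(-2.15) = 4.44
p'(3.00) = 1.36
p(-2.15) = -4.71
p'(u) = 0.99*u^2 - 1.44*u - 3.23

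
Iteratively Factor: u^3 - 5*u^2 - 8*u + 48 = (u + 3)*(u^2 - 8*u + 16) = (u - 4)*(u + 3)*(u - 4)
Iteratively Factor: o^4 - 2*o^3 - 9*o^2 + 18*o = (o - 3)*(o^3 + o^2 - 6*o) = (o - 3)*(o - 2)*(o^2 + 3*o) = (o - 3)*(o - 2)*(o + 3)*(o)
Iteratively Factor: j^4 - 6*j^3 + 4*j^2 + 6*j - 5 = (j - 5)*(j^3 - j^2 - j + 1) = (j - 5)*(j - 1)*(j^2 - 1) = (j - 5)*(j - 1)*(j + 1)*(j - 1)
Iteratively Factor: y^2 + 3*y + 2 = (y + 1)*(y + 2)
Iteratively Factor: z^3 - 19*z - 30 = (z + 2)*(z^2 - 2*z - 15) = (z - 5)*(z + 2)*(z + 3)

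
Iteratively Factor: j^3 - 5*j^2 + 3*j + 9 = (j - 3)*(j^2 - 2*j - 3) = (j - 3)^2*(j + 1)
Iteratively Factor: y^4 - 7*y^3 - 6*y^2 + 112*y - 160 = (y - 4)*(y^3 - 3*y^2 - 18*y + 40) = (y - 4)*(y - 2)*(y^2 - y - 20) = (y - 4)*(y - 2)*(y + 4)*(y - 5)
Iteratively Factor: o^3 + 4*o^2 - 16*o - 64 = (o - 4)*(o^2 + 8*o + 16) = (o - 4)*(o + 4)*(o + 4)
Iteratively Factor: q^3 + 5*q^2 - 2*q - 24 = (q - 2)*(q^2 + 7*q + 12) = (q - 2)*(q + 4)*(q + 3)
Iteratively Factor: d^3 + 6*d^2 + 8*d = (d + 4)*(d^2 + 2*d) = (d + 2)*(d + 4)*(d)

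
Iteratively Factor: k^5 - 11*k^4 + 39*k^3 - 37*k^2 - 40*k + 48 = (k - 1)*(k^4 - 10*k^3 + 29*k^2 - 8*k - 48) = (k - 4)*(k - 1)*(k^3 - 6*k^2 + 5*k + 12) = (k - 4)*(k - 3)*(k - 1)*(k^2 - 3*k - 4) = (k - 4)^2*(k - 3)*(k - 1)*(k + 1)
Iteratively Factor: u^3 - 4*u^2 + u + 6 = (u + 1)*(u^2 - 5*u + 6) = (u - 2)*(u + 1)*(u - 3)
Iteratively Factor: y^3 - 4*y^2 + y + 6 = (y - 3)*(y^2 - y - 2) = (y - 3)*(y - 2)*(y + 1)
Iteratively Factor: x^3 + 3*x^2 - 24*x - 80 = (x + 4)*(x^2 - x - 20) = (x + 4)^2*(x - 5)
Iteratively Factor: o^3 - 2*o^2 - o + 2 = (o + 1)*(o^2 - 3*o + 2) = (o - 1)*(o + 1)*(o - 2)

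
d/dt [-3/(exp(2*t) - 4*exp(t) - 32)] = 6*(exp(t) - 2)*exp(t)/(-exp(2*t) + 4*exp(t) + 32)^2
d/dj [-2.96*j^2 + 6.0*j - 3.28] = 6.0 - 5.92*j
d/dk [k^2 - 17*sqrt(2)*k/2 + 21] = 2*k - 17*sqrt(2)/2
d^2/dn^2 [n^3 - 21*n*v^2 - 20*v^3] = 6*n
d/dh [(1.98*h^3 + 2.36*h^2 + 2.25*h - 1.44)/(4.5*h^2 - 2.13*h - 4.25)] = (8.91*h^4 - 8.4348*h^3 - 40.3968*h^2 - 7.1*h - 12.6297)/(20.25*h^4 - 19.17*h^3 - 33.7131*h^2 + 18.105*h + 18.0625)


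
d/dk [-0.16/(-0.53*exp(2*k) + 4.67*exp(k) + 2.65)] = (0.7472 - 0.1696*exp(k))*exp(k)/(-0.53*exp(2*k) + 4.67*exp(k) + 2.65)^2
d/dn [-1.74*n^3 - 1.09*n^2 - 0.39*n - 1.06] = -5.22*n^2 - 2.18*n - 0.39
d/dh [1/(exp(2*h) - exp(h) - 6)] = (1 - 2*exp(h))*exp(h)/(-exp(2*h) + exp(h) + 6)^2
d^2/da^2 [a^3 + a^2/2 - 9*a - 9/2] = 6*a + 1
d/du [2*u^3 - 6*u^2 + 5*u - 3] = 6*u^2 - 12*u + 5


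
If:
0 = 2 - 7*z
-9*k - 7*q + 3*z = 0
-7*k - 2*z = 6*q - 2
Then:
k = -34/35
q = 48/35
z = 2/7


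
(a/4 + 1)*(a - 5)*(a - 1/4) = a^3/4 - 5*a^2/16 - 79*a/16 + 5/4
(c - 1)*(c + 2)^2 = c^3 + 3*c^2 - 4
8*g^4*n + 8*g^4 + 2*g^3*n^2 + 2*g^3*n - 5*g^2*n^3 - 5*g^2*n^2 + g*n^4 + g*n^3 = (-4*g + n)*(-2*g + n)*(g + n)*(g*n + g)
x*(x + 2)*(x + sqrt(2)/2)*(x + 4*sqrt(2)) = x^4 + 2*x^3 + 9*sqrt(2)*x^3/2 + 4*x^2 + 9*sqrt(2)*x^2 + 8*x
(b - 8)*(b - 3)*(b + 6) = b^3 - 5*b^2 - 42*b + 144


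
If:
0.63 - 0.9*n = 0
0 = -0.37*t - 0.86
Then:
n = 0.70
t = -2.32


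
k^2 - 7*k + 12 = (k - 4)*(k - 3)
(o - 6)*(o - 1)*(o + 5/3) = o^3 - 16*o^2/3 - 17*o/3 + 10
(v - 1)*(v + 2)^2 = v^3 + 3*v^2 - 4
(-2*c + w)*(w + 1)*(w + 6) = -2*c*w^2 - 14*c*w - 12*c + w^3 + 7*w^2 + 6*w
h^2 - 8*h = h*(h - 8)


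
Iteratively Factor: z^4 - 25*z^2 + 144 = (z + 3)*(z^3 - 3*z^2 - 16*z + 48) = (z - 3)*(z + 3)*(z^2 - 16) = (z - 3)*(z + 3)*(z + 4)*(z - 4)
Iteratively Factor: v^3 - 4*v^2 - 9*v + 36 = (v - 3)*(v^2 - v - 12) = (v - 4)*(v - 3)*(v + 3)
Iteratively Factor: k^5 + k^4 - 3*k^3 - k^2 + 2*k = (k + 2)*(k^4 - k^3 - k^2 + k) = (k + 1)*(k + 2)*(k^3 - 2*k^2 + k) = k*(k + 1)*(k + 2)*(k^2 - 2*k + 1) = k*(k - 1)*(k + 1)*(k + 2)*(k - 1)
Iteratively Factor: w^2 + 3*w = (w)*(w + 3)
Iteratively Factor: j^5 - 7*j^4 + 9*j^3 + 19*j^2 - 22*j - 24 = (j - 4)*(j^4 - 3*j^3 - 3*j^2 + 7*j + 6) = (j - 4)*(j + 1)*(j^3 - 4*j^2 + j + 6) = (j - 4)*(j - 2)*(j + 1)*(j^2 - 2*j - 3) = (j - 4)*(j - 3)*(j - 2)*(j + 1)*(j + 1)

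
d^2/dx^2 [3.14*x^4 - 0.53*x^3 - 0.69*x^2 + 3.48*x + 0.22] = 37.68*x^2 - 3.18*x - 1.38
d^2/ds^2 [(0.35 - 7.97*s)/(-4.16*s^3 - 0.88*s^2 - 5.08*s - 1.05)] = (827.553792*s^5 + 102.375936*s^4 - 345.013376*s^3 - 463.76064*s^2 - 44.40072*s - 102.44164)/(71.991296*s^9 + 45.686784*s^8 + 273.401856*s^7 + 166.775296*s^6 + 356.928768*s^5 + 203.704896*s^4 + 173.019232*s^3 + 84.20076*s^2 + 16.8021*s + 1.157625)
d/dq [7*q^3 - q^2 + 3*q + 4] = 21*q^2 - 2*q + 3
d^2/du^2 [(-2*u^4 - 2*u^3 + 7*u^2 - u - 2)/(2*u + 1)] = 2*(-24*u^4 - 40*u^3 - 24*u^2 - 6*u + 1)/(8*u^3 + 12*u^2 + 6*u + 1)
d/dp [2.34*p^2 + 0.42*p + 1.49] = 4.68*p + 0.42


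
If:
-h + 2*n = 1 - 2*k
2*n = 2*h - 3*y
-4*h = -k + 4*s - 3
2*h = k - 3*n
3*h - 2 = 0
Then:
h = 2/3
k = 23/24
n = -1/8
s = 31/96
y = 19/36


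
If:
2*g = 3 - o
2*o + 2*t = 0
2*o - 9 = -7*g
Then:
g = 1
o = 1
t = -1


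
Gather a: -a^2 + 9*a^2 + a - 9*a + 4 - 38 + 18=8*a^2 - 8*a - 16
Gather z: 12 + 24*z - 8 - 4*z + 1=20*z + 5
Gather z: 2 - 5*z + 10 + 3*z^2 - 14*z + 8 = 3*z^2 - 19*z + 20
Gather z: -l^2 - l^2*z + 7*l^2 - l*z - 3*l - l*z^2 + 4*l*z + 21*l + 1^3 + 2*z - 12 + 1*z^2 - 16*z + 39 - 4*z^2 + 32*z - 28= 6*l^2 + 18*l + z^2*(-l - 3) + z*(-l^2 + 3*l + 18)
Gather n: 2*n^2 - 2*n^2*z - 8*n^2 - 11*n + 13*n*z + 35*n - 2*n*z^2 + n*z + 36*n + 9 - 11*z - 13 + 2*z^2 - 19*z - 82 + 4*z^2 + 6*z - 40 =n^2*(-2*z - 6) + n*(-2*z^2 + 14*z + 60) + 6*z^2 - 24*z - 126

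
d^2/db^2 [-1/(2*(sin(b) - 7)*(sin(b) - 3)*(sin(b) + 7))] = (9*sin(b)^6 - 33*sin(b)^5 - 74*sin(b)^4 - 834*sin(b)^3 + 4405*sin(b)^2 + 7203*sin(b) - 5684)/(2*(sin(b) - 7)^3*(sin(b) - 3)^3*(sin(b) + 7)^3)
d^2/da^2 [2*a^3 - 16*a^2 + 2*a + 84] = 12*a - 32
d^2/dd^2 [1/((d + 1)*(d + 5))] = 2*((d + 1)^2 + (d + 1)*(d + 5) + (d + 5)^2)/((d + 1)^3*(d + 5)^3)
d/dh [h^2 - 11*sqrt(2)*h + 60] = 2*h - 11*sqrt(2)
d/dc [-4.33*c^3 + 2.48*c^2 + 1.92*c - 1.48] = -12.99*c^2 + 4.96*c + 1.92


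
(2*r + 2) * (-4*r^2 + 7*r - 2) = -8*r^3 + 6*r^2 + 10*r - 4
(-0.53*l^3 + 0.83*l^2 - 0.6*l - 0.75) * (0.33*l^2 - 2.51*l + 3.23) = -0.1749*l^5 + 1.6042*l^4 - 3.9932*l^3 + 3.9394*l^2 - 0.0555000000000001*l - 2.4225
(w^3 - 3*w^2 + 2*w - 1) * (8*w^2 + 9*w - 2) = 8*w^5 - 15*w^4 - 13*w^3 + 16*w^2 - 13*w + 2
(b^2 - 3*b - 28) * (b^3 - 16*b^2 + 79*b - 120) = b^5 - 19*b^4 + 99*b^3 + 91*b^2 - 1852*b + 3360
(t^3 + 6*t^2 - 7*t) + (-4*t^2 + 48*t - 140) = t^3 + 2*t^2 + 41*t - 140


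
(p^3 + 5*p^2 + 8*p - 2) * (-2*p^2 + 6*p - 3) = -2*p^5 - 4*p^4 + 11*p^3 + 37*p^2 - 36*p + 6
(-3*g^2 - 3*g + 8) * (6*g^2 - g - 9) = -18*g^4 - 15*g^3 + 78*g^2 + 19*g - 72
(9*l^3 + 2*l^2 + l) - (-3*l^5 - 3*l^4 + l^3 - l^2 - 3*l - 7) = 3*l^5 + 3*l^4 + 8*l^3 + 3*l^2 + 4*l + 7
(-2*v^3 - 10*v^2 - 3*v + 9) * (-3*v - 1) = 6*v^4 + 32*v^3 + 19*v^2 - 24*v - 9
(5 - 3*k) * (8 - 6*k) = 18*k^2 - 54*k + 40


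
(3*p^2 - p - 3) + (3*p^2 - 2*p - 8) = 6*p^2 - 3*p - 11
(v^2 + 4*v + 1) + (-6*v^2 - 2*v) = -5*v^2 + 2*v + 1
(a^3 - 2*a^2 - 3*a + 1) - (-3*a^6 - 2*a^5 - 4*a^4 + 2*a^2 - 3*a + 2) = 3*a^6 + 2*a^5 + 4*a^4 + a^3 - 4*a^2 - 1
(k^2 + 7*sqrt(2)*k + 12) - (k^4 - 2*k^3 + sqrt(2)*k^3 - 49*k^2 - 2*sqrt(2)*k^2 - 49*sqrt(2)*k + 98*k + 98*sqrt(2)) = -k^4 - sqrt(2)*k^3 + 2*k^3 + 2*sqrt(2)*k^2 + 50*k^2 - 98*k + 56*sqrt(2)*k - 98*sqrt(2) + 12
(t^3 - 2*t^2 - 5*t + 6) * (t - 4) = t^4 - 6*t^3 + 3*t^2 + 26*t - 24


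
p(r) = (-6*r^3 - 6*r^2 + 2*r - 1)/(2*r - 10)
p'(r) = (-18*r^2 - 12*r + 2)/(2*r - 10) - 2*(-6*r^3 - 6*r^2 + 2*r - 1)/(2*r - 10)^2 = 3*(-4*r^3 + 28*r^2 + 20*r - 3)/(2*(r^2 - 10*r + 25))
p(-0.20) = 0.15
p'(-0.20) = -0.32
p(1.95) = 10.56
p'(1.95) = 18.19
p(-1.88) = -1.01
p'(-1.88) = 2.69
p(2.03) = 12.10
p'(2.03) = 20.33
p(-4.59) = -23.13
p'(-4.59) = 14.38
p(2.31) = 19.03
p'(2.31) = 29.71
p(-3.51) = -10.43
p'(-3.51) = 9.21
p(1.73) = 7.12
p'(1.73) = 13.28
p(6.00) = -750.50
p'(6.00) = 391.50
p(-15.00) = -471.72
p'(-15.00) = 73.11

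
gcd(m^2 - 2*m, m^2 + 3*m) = m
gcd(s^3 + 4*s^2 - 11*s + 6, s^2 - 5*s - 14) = 1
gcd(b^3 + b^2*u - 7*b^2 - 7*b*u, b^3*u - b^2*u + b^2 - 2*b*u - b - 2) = 1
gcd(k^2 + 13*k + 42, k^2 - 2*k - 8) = 1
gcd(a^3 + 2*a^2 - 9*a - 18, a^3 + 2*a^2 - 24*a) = 1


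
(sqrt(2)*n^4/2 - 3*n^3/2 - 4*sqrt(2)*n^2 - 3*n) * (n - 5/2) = sqrt(2)*n^5/2 - 5*sqrt(2)*n^4/4 - 3*n^4/2 - 4*sqrt(2)*n^3 + 15*n^3/4 - 3*n^2 + 10*sqrt(2)*n^2 + 15*n/2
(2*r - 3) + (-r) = r - 3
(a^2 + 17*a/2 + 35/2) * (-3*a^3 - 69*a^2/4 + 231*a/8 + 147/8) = -3*a^5 - 171*a^4/4 - 681*a^3/4 - 609*a^2/16 + 1323*a/2 + 5145/16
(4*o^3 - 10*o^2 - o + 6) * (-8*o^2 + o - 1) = -32*o^5 + 84*o^4 - 6*o^3 - 39*o^2 + 7*o - 6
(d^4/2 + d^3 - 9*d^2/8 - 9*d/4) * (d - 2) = d^5/2 - 25*d^3/8 + 9*d/2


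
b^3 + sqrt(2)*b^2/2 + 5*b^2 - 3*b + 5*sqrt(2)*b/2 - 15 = (b + 5)*(b - sqrt(2))*(b + 3*sqrt(2)/2)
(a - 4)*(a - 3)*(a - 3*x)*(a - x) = a^4 - 4*a^3*x - 7*a^3 + 3*a^2*x^2 + 28*a^2*x + 12*a^2 - 21*a*x^2 - 48*a*x + 36*x^2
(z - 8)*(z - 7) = z^2 - 15*z + 56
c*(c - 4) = c^2 - 4*c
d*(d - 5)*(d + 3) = d^3 - 2*d^2 - 15*d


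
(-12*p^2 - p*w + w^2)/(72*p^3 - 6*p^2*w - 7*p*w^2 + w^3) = -1/(6*p - w)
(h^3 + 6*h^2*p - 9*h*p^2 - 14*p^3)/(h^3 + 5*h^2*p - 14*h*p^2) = (h + p)/h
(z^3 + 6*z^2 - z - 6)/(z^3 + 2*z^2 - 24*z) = (z^2 - 1)/(z*(z - 4))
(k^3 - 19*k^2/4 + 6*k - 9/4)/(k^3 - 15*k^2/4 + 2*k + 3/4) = (4*k - 3)/(4*k + 1)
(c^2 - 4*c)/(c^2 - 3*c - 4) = c/(c + 1)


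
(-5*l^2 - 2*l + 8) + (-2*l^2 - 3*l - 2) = -7*l^2 - 5*l + 6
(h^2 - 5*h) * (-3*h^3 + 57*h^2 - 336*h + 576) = -3*h^5 + 72*h^4 - 621*h^3 + 2256*h^2 - 2880*h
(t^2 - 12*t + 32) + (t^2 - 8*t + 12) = 2*t^2 - 20*t + 44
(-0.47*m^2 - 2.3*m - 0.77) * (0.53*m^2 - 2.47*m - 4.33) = -0.2491*m^4 - 0.0580999999999998*m^3 + 7.308*m^2 + 11.8609*m + 3.3341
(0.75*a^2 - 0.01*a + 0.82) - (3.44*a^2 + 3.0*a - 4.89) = -2.69*a^2 - 3.01*a + 5.71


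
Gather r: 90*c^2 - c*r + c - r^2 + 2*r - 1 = 90*c^2 + c - r^2 + r*(2 - c) - 1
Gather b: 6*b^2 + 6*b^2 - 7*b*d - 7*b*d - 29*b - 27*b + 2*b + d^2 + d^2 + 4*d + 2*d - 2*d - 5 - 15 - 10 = 12*b^2 + b*(-14*d - 54) + 2*d^2 + 4*d - 30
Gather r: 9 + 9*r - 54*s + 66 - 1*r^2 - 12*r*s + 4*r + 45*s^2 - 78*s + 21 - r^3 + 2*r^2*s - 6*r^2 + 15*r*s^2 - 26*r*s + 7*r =-r^3 + r^2*(2*s - 7) + r*(15*s^2 - 38*s + 20) + 45*s^2 - 132*s + 96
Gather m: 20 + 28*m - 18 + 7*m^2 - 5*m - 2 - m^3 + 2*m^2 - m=-m^3 + 9*m^2 + 22*m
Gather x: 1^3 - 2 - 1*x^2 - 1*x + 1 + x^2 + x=0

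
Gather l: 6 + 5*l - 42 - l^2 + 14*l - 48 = -l^2 + 19*l - 84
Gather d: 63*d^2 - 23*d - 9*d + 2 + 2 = 63*d^2 - 32*d + 4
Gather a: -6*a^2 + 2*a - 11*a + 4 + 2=-6*a^2 - 9*a + 6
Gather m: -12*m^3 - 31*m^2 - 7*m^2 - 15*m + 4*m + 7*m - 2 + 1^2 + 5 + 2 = -12*m^3 - 38*m^2 - 4*m + 6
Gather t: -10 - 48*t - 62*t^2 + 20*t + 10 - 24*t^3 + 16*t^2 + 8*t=-24*t^3 - 46*t^2 - 20*t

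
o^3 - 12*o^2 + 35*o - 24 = (o - 8)*(o - 3)*(o - 1)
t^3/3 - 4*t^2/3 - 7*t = t*(t/3 + 1)*(t - 7)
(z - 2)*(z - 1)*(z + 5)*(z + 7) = z^4 + 9*z^3 + z^2 - 81*z + 70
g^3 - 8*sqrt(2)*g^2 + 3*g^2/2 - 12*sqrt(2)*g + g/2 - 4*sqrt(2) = (g + 1/2)*(g + 1)*(g - 8*sqrt(2))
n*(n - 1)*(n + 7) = n^3 + 6*n^2 - 7*n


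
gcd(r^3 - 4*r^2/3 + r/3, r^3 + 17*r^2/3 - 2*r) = r^2 - r/3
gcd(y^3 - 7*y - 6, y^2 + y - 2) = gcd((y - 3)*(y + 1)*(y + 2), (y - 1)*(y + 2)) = y + 2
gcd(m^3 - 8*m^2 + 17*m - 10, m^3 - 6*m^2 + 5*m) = m^2 - 6*m + 5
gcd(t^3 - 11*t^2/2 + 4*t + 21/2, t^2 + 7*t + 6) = t + 1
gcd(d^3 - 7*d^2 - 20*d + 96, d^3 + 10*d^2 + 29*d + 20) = d + 4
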